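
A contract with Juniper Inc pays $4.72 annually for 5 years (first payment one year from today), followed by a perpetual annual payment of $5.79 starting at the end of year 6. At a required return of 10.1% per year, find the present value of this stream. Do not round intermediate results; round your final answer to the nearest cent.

PV of 5-year annuity: $4.72 × [1 − (1+0.101)^−5] / 0.101 = 17.84690
Perpetuity value at year 5: $5.79 / 0.101 = 57.32673
PV of perpetuity: 57.32673 / (1+0.101)^5 = 35.43403
Total PV = 17.84690 + 35.43403 = 53.28093

$53.28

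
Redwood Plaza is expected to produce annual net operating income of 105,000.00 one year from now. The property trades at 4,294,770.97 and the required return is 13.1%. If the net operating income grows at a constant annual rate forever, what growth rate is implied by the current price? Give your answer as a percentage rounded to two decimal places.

P = D₁/(r−g) ⇒ g = r − D₁/P = 0.131 − 105,000.00/4,294,770.97 = 0.106552

10.66%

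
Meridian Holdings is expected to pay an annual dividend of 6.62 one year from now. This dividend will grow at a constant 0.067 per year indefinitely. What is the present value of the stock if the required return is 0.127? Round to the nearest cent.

Growing perpetuity: P = D₁ / (r − g) = 6.6200 / (0.127 − 0.067) = 110.33

110.33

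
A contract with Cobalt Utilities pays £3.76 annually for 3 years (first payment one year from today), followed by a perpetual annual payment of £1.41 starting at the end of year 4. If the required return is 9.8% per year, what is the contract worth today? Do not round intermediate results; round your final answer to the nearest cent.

PV of 3-year annuity: £3.76 × [1 − (1+0.098)^−3] / 0.098 = 9.38359
Perpetuity value at year 3: £1.41 / 0.098 = 14.38776
PV of perpetuity: 14.38776 / (1+0.098)^3 = 10.86891
Total PV = 9.38359 + 10.86891 = 20.25250

£20.25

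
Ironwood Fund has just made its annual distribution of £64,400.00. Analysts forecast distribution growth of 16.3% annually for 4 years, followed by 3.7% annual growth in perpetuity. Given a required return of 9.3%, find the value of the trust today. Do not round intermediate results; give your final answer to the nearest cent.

D_1 = 74897.20000
D_2 = 87105.44360
D_3 = 101303.63091
D_4 = 117816.12274
Terminal value at year 4: TV = D_4×(1+g_2)/(r−g_2) = 122175.31929/0.056 = 2181702.13011
P_0 = D_1/(1+r)^1 + D_2/(1+r)^2 + D_3/(1+r)^3 + D_4/(1+r)^4 + TV/(1+r)^4
    = 68524.42818 + 72913.00089 + 77582.63498 + 82551.33073 + 1528673.74934 = 1830245.14411

£1830245.14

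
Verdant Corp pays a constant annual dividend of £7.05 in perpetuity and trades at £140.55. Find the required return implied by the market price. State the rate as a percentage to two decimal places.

5.02%

P = C/r ⇒ r = C/P = £7.05/£140.55 = 0.050160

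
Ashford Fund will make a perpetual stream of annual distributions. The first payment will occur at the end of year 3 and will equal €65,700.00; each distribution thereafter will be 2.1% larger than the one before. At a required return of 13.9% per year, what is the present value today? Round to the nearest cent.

€429176.48

Value at end of year 2: C₁ / (r − g) = €65,700.00 / (0.139 − 0.021) = €556,779.6610
Discount to today: PV = €556,779.6610 / (1 + 0.139)^2 = €556,779.6610 / 1.297321 = €429,176.48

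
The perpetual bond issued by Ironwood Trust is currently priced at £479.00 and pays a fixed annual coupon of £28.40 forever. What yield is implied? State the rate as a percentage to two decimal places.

P = C/r ⇒ r = C/P = £28.40/£479.00 = 0.059290

5.93%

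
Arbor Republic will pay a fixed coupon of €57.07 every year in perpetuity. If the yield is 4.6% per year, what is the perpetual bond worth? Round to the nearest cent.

Level perpetuity: PV = C / r = €57.07 / 0.046 = €1,240.65

€1240.65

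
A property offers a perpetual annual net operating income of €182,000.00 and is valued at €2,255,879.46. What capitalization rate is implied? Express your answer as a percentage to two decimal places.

8.07%

P = C/r ⇒ r = C/P = €182,000.00/€2,255,879.46 = 0.080678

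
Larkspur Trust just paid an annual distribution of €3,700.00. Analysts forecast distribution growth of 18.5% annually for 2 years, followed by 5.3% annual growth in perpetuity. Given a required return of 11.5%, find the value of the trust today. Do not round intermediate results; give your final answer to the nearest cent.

D_1 = 4384.50000
D_2 = 5195.63250
Terminal value at year 2: TV = D_2×(1+g_2)/(r−g_2) = 5471.00102/0.062 = 88241.95198
P_0 = D_1/(1+r)^1 + D_2/(1+r)^2 + TV/(1+r)^2
    = 3932.28700 + 4179.15703 + 70978.26377 = 79089.70780

€79089.71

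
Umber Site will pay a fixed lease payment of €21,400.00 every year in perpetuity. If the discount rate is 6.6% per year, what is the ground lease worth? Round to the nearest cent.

€324242.42

Level perpetuity: PV = C / r = €21,400.00 / 0.066 = €324,242.42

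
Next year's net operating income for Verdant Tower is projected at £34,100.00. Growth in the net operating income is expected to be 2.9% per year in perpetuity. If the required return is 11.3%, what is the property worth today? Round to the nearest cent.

Growing perpetuity: P = D₁ / (r − g) = £34,100.0000 / (0.113 − 0.029) = £405,952.38

£405952.38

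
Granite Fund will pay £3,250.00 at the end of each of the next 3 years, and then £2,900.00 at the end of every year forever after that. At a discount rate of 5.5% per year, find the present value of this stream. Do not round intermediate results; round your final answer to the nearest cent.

PV of 3-year annuity: £3,250.00 × [1 − (1+0.055)^−3] / 0.055 = 8768.28348
Perpetuity value at year 3: £2,900.00 / 0.055 = 52727.27273
PV of perpetuity: 52727.27273 / (1+0.055)^3 = 44903.26593
Total PV = 8768.28348 + 44903.26593 = 53671.54941

£53671.55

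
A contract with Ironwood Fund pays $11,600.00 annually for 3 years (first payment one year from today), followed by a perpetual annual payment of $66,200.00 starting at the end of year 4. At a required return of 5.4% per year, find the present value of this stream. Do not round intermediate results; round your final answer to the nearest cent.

PV of 3-year annuity: $11,600.00 × [1 − (1+0.054)^−3] / 0.054 = 31354.38917
Perpetuity value at year 3: $66,200.00 / 0.054 = 1225925.92593
PV of perpetuity: 1225925.92593 / (1+0.054)^3 = 1046989.67049
Total PV = 31354.38917 + 1046989.67049 = 1078344.05966

$1078344.06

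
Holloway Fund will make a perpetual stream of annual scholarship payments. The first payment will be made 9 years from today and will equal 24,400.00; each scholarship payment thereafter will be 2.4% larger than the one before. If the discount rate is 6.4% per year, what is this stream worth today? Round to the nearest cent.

Value at end of year 8: C₁ / (r − g) = 24,400.00 / (0.064 − 0.024) = 610,000.0000
Discount to today: PV = 610,000.0000 / (1 + 0.064)^8 = 610,000.0000 / 1.642605 = 371,361.44

371361.44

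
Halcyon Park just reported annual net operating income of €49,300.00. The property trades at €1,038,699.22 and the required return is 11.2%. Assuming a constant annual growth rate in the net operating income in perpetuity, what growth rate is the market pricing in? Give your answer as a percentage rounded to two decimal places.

6.16%

P = D₀(1+g)/(r−g) ⇒ P(r−g) = D₀(1+g) ⇒ g(P+D₀) = P·r − D₀
g = (P·r − D₀)/(P + D₀) = (€1,038,699.22×0.112 − €49,300.00) / (€1,038,699.22 + €49,300.00) = 0.061612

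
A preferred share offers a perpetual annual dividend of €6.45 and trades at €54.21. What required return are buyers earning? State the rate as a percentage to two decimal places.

P = C/r ⇒ r = C/P = €6.45/€54.21 = 0.118982

11.90%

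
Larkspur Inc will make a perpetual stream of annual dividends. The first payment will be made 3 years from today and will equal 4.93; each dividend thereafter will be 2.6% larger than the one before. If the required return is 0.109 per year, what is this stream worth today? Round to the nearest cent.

48.30

Value at end of year 2: C₁ / (r − g) = 4.93 / (0.109 − 0.026) = 59.3976
Discount to today: PV = 59.3976 / (1 + 0.109)^2 = 59.3976 / 1.229881 = 48.30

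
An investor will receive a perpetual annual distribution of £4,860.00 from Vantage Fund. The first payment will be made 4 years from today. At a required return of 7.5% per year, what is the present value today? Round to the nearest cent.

£52161.44

Value at end of year 3: C / r = £4,860.00 / 0.075 = £64,800.0000
Discount to today: PV = £64,800.0000 / (1 + 0.075)^3 = £64,800.0000 / 1.242297 = £52,161.44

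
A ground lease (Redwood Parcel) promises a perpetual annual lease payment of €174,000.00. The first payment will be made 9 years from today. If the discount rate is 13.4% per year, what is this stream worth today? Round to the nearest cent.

€474832.04

Value at end of year 8: C / r = €174,000.00 / 0.134 = €1,298,507.4627
Discount to today: PV = €1,298,507.4627 / (1 + 0.134)^8 = €1,298,507.4627 / 2.734667 = €474,832.04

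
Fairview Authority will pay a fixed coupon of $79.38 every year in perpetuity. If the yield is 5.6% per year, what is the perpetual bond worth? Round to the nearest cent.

Level perpetuity: PV = C / r = $79.38 / 0.056 = $1,417.50

$1417.50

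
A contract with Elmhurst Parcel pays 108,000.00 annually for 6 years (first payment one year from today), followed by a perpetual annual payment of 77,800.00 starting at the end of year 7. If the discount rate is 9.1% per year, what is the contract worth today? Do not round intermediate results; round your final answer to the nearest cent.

990016.83

PV of 6-year annuity: 108,000.00 × [1 − (1+0.091)^−6] / 0.091 = 483038.14763
Perpetuity value at year 6: 77,800.00 / 0.091 = 854945.05495
PV of perpetuity: 854945.05495 / (1+0.091)^6 = 506978.68564
Total PV = 483038.14763 + 506978.68564 = 990016.83326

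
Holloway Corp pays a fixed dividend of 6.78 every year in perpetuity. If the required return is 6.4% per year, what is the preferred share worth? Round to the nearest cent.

105.94

Level perpetuity: PV = C / r = 6.78 / 0.064 = 105.94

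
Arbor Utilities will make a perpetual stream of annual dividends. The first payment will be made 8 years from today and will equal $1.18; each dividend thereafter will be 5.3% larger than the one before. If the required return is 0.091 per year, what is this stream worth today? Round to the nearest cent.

$16.88

Value at end of year 7: C₁ / (r − g) = $1.18 / (0.091 − 0.053) = $31.0526
Discount to today: PV = $31.0526 / (1 + 0.091)^7 = $31.0526 / 1.839811 = $16.88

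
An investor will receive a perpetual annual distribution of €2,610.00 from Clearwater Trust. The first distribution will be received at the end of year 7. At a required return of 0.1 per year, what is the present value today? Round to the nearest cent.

€14732.77

Value at end of year 6: C / r = €2,610.00 / 0.1 = €26,100.0000
Discount to today: PV = €26,100.0000 / (1 + 0.1)^6 = €26,100.0000 / 1.771561 = €14,732.77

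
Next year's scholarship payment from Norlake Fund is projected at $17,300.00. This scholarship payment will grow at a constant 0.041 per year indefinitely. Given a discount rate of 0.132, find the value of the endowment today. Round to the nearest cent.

Growing perpetuity: P = D₁ / (r − g) = $17,300.0000 / (0.132 − 0.041) = $190,109.89

$190109.89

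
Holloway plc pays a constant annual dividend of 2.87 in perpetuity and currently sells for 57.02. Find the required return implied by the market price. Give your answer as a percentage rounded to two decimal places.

5.03%

P = C/r ⇒ r = C/P = 2.87/57.02 = 0.050333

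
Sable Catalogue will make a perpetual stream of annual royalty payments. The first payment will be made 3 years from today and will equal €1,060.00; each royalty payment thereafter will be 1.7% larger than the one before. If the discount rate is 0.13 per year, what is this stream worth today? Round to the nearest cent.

Value at end of year 2: C₁ / (r − g) = €1,060.00 / (0.13 − 0.017) = €9,380.5310
Discount to today: PV = €9,380.5310 / (1 + 0.13)^2 = €9,380.5310 / 1.276900 = €7,346.33

€7346.33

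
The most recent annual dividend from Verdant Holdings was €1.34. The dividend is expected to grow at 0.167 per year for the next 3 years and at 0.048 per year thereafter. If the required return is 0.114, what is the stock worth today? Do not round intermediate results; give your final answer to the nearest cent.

€28.88

D_1 = 1.56378
D_2 = 1.82493
D_3 = 2.12969
Terminal value at year 3: TV = D_3×(1+g_2)/(r−g_2) = 2.23192/0.066 = 33.81697
P_0 = D_1/(1+r)^1 + D_2/(1+r)^2 + D_3/(1+r)^3 + TV/(1+r)^3
    = 1.40375 + 1.47054 + 1.54050 + 24.46128 = 28.87607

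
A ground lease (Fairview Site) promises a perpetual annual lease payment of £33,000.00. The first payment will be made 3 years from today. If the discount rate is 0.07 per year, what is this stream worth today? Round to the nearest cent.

Value at end of year 2: C / r = £33,000.00 / 0.07 = £471,428.5714
Discount to today: PV = £471,428.5714 / (1 + 0.07)^2 = £471,428.5714 / 1.144900 = £411,763.97

£411763.97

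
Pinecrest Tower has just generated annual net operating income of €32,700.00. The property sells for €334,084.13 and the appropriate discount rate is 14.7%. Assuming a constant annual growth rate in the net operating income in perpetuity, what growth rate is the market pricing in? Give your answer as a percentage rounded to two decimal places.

4.47%

P = D₀(1+g)/(r−g) ⇒ P(r−g) = D₀(1+g) ⇒ g(P+D₀) = P·r − D₀
g = (P·r − D₀)/(P + D₀) = (€334,084.13×0.147 − €32,700.00) / (€334,084.13 + €32,700.00) = 0.044741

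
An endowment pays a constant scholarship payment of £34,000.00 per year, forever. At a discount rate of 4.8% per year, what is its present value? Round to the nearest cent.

Level perpetuity: PV = C / r = £34,000.00 / 0.048 = £708,333.33

£708333.33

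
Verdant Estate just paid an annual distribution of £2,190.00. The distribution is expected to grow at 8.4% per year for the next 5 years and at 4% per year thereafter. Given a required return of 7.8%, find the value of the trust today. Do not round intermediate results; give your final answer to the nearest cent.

£72757.72

D_1 = 2373.96000
D_2 = 2573.37264
D_3 = 2789.53594
D_4 = 3023.85696
D_5 = 3277.86095
Terminal value at year 5: TV = D_5×(1+g_2)/(r−g_2) = 3408.97538/0.038 = 89709.87851
P_0 = D_1/(1+r)^1 + D_2/(1+r)^2 + D_3/(1+r)^3 + D_4/(1+r)^4 + D_5/(1+r)^5 + TV/(1+r)^5
    = 2202.18924 + 2214.44632 + 2226.77163 + 2239.16553 + 2251.62842 + 61623.51464 = 72757.71578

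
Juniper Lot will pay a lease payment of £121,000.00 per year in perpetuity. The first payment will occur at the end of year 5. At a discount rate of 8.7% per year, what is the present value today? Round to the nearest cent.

£996203.22

Value at end of year 4: C / r = £121,000.00 / 0.087 = £1,390,804.5977
Discount to today: PV = £1,390,804.5977 / (1 + 0.087)^4 = £1,390,804.5977 / 1.396105 = £996,203.22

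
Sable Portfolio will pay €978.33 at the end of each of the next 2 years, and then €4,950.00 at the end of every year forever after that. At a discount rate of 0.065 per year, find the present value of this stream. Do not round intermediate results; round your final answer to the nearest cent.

PV of 2-year annuity: €978.33 × [1 − (1+0.065)^−2] / 0.065 = 1781.17344
Perpetuity value at year 2: €4,950.00 / 0.065 = 76153.84615
PV of perpetuity: 76153.84615 / (1+0.065)^2 = 67141.74538
Total PV = 1781.17344 + 67141.74538 = 68922.91882

€68922.92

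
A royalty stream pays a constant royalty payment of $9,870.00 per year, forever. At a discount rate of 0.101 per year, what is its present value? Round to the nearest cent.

$97722.77

Level perpetuity: PV = C / r = $9,870.00 / 0.101 = $97,722.77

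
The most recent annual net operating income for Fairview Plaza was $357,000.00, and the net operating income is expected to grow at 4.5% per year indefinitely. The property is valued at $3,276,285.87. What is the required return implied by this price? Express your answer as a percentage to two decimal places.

D₁ = $357,000.00 × 1.045 = $373,065.0000
P = D₁/(r − g) ⇒ r = D₁/P + g = $373,065.0000/$3,276,285.87 + 0.045 = 0.113868 + 0.045 = 0.158868

15.89%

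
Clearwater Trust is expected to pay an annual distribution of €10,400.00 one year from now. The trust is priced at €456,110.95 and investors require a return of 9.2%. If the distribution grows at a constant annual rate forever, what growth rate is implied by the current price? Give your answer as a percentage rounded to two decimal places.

6.92%

P = D₁/(r−g) ⇒ g = r − D₁/P = 0.092 − €10,400.00/€456,110.95 = 0.069199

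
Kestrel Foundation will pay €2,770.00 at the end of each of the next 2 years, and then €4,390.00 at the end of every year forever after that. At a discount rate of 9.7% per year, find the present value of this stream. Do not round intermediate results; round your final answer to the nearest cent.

PV of 2-year annuity: €2,770.00 × [1 − (1+0.097)^−2] / 0.097 = 4826.86269
Perpetuity value at year 2: €4,390.00 / 0.097 = 45257.73196
PV of perpetuity: 45257.73196 / (1+0.097)^2 = 37607.93875
Total PV = 4826.86269 + 37607.93875 = 42434.80143

€42434.80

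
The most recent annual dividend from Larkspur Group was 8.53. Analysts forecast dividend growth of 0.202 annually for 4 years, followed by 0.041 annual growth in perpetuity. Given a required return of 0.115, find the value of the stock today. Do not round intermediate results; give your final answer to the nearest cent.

203.38

D_1 = 10.25306
D_2 = 12.32418
D_3 = 14.81366
D_4 = 17.80602
Terminal value at year 4: TV = D_4×(1+g_2)/(r−g_2) = 18.53607/0.074 = 250.48742
P_0 = D_1/(1+r)^1 + D_2/(1+r)^2 + D_3/(1+r)^3 + D_4/(1+r)^4 + TV/(1+r)^4
    = 9.19557 + 9.91307 + 10.68656 + 11.52040 + 162.06396 = 203.37955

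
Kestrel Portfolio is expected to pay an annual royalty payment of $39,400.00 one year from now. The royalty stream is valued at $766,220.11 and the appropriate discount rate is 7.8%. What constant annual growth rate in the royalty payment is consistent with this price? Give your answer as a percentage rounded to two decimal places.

P = D₁/(r−g) ⇒ g = r − D₁/P = 0.078 − $39,400.00/$766,220.11 = 0.026579

2.66%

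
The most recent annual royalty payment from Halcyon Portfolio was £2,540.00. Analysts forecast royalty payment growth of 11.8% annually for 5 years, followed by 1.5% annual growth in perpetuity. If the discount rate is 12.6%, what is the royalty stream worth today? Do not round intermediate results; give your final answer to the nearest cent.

D_1 = 2839.72000
D_2 = 3174.80696
D_3 = 3549.43418
D_4 = 3968.26741
D_5 = 4436.52297
Terminal value at year 5: TV = D_5×(1+g_2)/(r−g_2) = 4503.07081/0.111 = 40568.20553
P_0 = D_1/(1+r)^1 + D_2/(1+r)^2 + D_3/(1+r)^3 + D_4/(1+r)^4 + D_5/(1+r)^5 + TV/(1+r)^5
    = 2521.95382 + 2504.03585 + 2486.24519 + 2468.58092 + 2451.04216 + 22412.68283 = 34844.54077

£34844.54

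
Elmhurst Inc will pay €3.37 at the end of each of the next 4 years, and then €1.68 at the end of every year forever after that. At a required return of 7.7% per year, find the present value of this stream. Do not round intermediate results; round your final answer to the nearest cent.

€27.45

PV of 4-year annuity: €3.37 × [1 − (1+0.077)^−4] / 0.077 = 11.23681
Perpetuity value at year 4: €1.68 / 0.077 = 21.81818
PV of perpetuity: 21.81818 / (1+0.077)^4 = 16.21645
Total PV = 11.23681 + 16.21645 = 27.45326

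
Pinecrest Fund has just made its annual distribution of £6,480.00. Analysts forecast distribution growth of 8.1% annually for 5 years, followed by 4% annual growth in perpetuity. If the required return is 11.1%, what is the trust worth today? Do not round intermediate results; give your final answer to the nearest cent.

D_1 = 7004.88000
D_2 = 7572.27528
D_3 = 8185.62958
D_4 = 8848.66557
D_5 = 9565.40748
Terminal value at year 5: TV = D_5×(1+g_2)/(r−g_2) = 9948.02378/0.071 = 140113.01105
P_0 = D_1/(1+r)^1 + D_2/(1+r)^2 + D_3/(1+r)^3 + D_4/(1+r)^4 + D_5/(1+r)^5 + TV/(1+r)^5
    = 6305.02250 + 6134.76987 + 5969.11452 + 5807.93231 + 5651.10245 + 82776.71197 = 112644.65362

£112644.65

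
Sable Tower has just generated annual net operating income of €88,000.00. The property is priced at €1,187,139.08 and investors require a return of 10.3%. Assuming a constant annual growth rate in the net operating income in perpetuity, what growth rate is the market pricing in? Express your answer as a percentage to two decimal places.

2.69%

P = D₀(1+g)/(r−g) ⇒ P(r−g) = D₀(1+g) ⇒ g(P+D₀) = P·r − D₀
g = (P·r − D₀)/(P + D₀) = (€1,187,139.08×0.103 − €88,000.00) / (€1,187,139.08 + €88,000.00) = 0.026880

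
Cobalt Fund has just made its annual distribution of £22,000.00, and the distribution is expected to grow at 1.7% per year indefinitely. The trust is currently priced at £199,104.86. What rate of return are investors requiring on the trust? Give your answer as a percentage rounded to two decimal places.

12.94%

D₁ = £22,000.00 × 1.017 = £22,374.0000
P = D₁/(r − g) ⇒ r = D₁/P + g = £22,374.0000/£199,104.86 + 0.017 = 0.112373 + 0.017 = 0.129373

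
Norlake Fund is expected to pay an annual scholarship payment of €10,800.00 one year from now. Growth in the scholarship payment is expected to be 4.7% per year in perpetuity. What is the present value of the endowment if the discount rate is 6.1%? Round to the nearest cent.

Growing perpetuity: P = D₁ / (r − g) = €10,800.0000 / (0.061 − 0.047) = €771,428.57

€771428.57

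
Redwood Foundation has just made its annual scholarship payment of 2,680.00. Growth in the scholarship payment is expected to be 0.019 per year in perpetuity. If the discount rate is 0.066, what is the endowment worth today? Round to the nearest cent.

58104.68

D₁ = D₀ × (1 + g) = 2,680.00 × 1.019 = 2,730.9200
Growing perpetuity: P = D₁ / (r − g) = 2,730.9200 / (0.066 − 0.019) = 58,104.68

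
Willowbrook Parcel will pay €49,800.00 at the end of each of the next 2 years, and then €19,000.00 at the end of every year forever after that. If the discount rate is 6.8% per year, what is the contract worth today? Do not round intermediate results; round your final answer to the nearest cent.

PV of 2-year annuity: €49,800.00 × [1 − (1+0.068)^−2] / 0.068 = 90289.52573
Perpetuity value at year 2: €19,000.00 / 0.068 = 279411.76471
PV of perpetuity: 279411.76471 / (1+0.068)^2 = 244963.95368
Total PV = 90289.52573 + 244963.95368 = 335253.47942

€335253.48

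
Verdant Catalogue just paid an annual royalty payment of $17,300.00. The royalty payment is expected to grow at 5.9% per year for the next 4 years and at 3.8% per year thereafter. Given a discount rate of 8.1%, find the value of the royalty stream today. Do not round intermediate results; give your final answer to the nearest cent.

$450391.55

D_1 = 18320.70000
D_2 = 19401.62130
D_3 = 20546.31696
D_4 = 21758.54966
Terminal value at year 4: TV = D_4×(1+g_2)/(r−g_2) = 22585.37454/0.043 = 525241.26847
P_0 = D_1/(1+r)^1 + D_2/(1+r)^2 + D_3/(1+r)^3 + D_4/(1+r)^4 + TV/(1+r)^4
    = 16947.91859 + 16603.00258 + 16265.10614 + 15934.08640 + 384641.43451 = 450391.54822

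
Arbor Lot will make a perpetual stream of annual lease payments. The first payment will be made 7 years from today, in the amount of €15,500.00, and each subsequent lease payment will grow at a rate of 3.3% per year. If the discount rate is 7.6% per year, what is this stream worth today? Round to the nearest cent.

Value at end of year 6: C₁ / (r − g) = €15,500.00 / (0.076 − 0.033) = €360,465.1163
Discount to today: PV = €360,465.1163 / (1 + 0.076)^6 = €360,465.1163 / 1.551935 = €232,268.13

€232268.13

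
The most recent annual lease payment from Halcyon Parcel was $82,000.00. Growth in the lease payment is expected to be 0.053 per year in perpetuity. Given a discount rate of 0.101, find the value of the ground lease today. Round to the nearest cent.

D₁ = D₀ × (1 + g) = $82,000.00 × 1.053 = $86,346.0000
Growing perpetuity: P = D₁ / (r − g) = $86,346.0000 / (0.101 − 0.053) = $1,798,875.00

$1798875.00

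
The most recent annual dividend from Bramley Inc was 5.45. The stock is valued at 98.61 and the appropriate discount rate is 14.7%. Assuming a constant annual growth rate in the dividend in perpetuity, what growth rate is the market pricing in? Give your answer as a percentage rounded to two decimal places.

P = D₀(1+g)/(r−g) ⇒ P(r−g) = D₀(1+g) ⇒ g(P+D₀) = P·r − D₀
g = (P·r − D₀)/(P + D₀) = (98.61×0.147 − 5.45) / (98.61 + 5.45) = 0.086927

8.69%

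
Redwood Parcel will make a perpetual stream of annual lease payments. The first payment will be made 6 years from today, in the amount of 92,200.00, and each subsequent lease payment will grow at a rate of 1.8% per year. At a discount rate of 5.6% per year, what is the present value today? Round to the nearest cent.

Value at end of year 5: C₁ / (r − g) = 92,200.00 / (0.056 − 0.018) = 2,426,315.7895
Discount to today: PV = 2,426,315.7895 / (1 + 0.056)^5 = 2,426,315.7895 / 1.313166 = 1,847,684.15

1847684.15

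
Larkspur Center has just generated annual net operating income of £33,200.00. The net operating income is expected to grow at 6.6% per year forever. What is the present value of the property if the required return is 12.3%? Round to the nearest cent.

£620898.25

D₁ = D₀ × (1 + g) = £33,200.00 × 1.066 = £35,391.2000
Growing perpetuity: P = D₁ / (r − g) = £35,391.2000 / (0.123 − 0.066) = £620,898.25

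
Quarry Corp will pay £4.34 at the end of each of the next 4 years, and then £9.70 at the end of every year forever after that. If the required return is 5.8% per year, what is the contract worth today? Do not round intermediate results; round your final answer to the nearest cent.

£148.58

PV of 4-year annuity: £4.34 × [1 − (1+0.058)^−4] / 0.058 = 15.10769
Perpetuity value at year 4: £9.70 / 0.058 = 167.24138
PV of perpetuity: 167.24138 / (1+0.058)^4 = 133.47535
Total PV = 15.10769 + 133.47535 = 148.58304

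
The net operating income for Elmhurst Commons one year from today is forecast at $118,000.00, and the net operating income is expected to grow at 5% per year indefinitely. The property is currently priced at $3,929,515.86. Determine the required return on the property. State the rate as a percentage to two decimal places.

P = D₁/(r − g) ⇒ r = D₁/P + g = $118,000.0000/$3,929,515.86 + 0.05 = 0.030029 + 0.05 = 0.080029

8.00%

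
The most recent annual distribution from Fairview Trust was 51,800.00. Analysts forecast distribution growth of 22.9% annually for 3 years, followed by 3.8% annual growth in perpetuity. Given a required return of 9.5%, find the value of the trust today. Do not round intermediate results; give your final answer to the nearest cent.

D_1 = 63662.20000
D_2 = 78240.84380
D_3 = 96157.99703
Terminal value at year 3: TV = D_3×(1+g_2)/(r−g_2) = 99812.00092/0.057 = 1751087.73539
P_0 = D_1/(1+r)^1 + D_2/(1+r)^2 + D_3/(1+r)^3 + TV/(1+r)^3
    = 58138.99543 + 65253.72182 + 73239.10878 + 1333722.71774 = 1530354.54377

1530354.54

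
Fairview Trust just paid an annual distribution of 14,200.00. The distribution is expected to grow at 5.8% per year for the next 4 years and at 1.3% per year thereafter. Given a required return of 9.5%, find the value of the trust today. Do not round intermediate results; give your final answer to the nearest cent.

D_1 = 15023.60000
D_2 = 15894.96880
D_3 = 16816.87699
D_4 = 17792.25586
Terminal value at year 4: TV = D_4×(1+g_2)/(r−g_2) = 18023.55518/0.082 = 219799.45344
P_0 = D_1/(1+r)^1 + D_2/(1+r)^2 + D_3/(1+r)^3 + D_4/(1+r)^4 + TV/(1+r)^4
    = 13720.18265 + 13256.57830 + 12808.63913 + 12375.83580 + 152886.84953 = 205048.08541

205048.09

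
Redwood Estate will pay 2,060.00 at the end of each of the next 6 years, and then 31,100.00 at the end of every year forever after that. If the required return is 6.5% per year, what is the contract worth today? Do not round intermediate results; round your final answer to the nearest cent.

PV of 6-year annuity: 2,060.00 × [1 − (1+0.065)^−6] / 0.065 = 9972.48793
Perpetuity value at year 6: 31,100.00 / 0.065 = 478461.53846
PV of perpetuity: 478461.53846 / (1+0.065)^6 = 327906.01684
Total PV = 9972.48793 + 327906.01684 = 337878.50477

337878.50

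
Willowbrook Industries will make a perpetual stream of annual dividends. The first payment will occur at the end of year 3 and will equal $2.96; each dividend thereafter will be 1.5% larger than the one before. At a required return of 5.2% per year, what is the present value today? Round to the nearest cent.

$72.29

Value at end of year 2: C₁ / (r − g) = $2.96 / (0.052 − 0.015) = $80.0000
Discount to today: PV = $80.0000 / (1 + 0.052)^2 = $80.0000 / 1.106704 = $72.29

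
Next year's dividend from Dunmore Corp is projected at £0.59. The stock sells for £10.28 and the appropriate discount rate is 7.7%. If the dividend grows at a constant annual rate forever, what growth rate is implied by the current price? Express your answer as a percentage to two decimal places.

P = D₁/(r−g) ⇒ g = r − D₁/P = 0.077 − £0.59/£10.28 = 0.019607

1.96%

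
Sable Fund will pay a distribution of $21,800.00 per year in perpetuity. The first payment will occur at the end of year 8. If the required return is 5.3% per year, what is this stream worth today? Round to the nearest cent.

Value at end of year 7: C / r = $21,800.00 / 0.053 = $411,320.7547
Discount to today: PV = $411,320.7547 / (1 + 0.053)^7 = $411,320.7547 / 1.435485 = $286,537.87

$286537.87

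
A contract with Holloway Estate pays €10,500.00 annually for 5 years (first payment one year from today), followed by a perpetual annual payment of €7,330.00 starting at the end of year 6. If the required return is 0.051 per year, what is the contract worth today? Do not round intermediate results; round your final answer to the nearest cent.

PV of 5-year annuity: €10,500.00 × [1 − (1+0.051)^−5] / 0.051 = 45334.11522
Perpetuity value at year 5: €7,330.00 / 0.051 = 143725.49020
PV of perpetuity: 143725.49020 / (1+0.051)^5 = 112077.96024
Total PV = 45334.11522 + 112077.96024 = 157412.07546

€157412.08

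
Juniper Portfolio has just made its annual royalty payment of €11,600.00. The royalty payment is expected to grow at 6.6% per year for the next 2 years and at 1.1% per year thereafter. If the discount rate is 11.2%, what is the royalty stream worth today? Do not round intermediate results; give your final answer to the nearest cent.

€128487.21

D_1 = 12365.60000
D_2 = 13181.72960
Terminal value at year 2: TV = D_2×(1+g_2)/(r−g_2) = 13326.72863/0.101 = 131947.80817
P_0 = D_1/(1+r)^1 + D_2/(1+r)^2 + TV/(1+r)^2
    = 11120.14388 + 10660.13793 + 106706.92525 = 128487.20707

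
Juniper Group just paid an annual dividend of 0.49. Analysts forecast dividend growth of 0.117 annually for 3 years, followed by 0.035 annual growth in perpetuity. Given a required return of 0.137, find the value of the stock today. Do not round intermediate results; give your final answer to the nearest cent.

6.13

D_1 = 0.54733
D_2 = 0.61137
D_3 = 0.68290
Terminal value at year 3: TV = D_3×(1+g_2)/(r−g_2) = 0.70680/0.102 = 6.92940
P_0 = D_1/(1+r)^1 + D_2/(1+r)^2 + D_3/(1+r)^3 + TV/(1+r)^3
    = 0.48138 + 0.47291 + 0.46459 + 4.71427 = 6.13316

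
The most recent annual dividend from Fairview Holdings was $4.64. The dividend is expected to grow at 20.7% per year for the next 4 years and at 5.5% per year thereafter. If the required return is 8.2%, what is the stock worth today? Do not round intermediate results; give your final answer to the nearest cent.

D_1 = 5.60048
D_2 = 6.75978
D_3 = 8.15905
D_4 = 9.84798
Terminal value at year 4: TV = D_4×(1+g_2)/(r−g_2) = 10.38962/0.027 = 384.80061
P_0 = D_1/(1+r)^1 + D_2/(1+r)^2 + D_3/(1+r)^3 + D_4/(1+r)^4 + TV/(1+r)^4
    = 5.17604 + 5.77402 + 6.44107 + 7.18519 + 280.75449 = 305.33081

$305.33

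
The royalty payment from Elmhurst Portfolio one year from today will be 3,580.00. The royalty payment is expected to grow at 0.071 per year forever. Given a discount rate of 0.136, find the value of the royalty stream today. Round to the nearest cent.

Growing perpetuity: P = D₁ / (r − g) = 3,580.0000 / (0.136 − 0.071) = 55,076.92

55076.92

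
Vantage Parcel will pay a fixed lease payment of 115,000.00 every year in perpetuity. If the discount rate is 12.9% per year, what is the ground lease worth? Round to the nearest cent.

891472.87

Level perpetuity: PV = C / r = 115,000.00 / 0.129 = 891,472.87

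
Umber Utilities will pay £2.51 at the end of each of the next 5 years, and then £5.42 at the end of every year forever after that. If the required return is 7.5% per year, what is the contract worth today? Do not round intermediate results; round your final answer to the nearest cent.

£60.49

PV of 5-year annuity: £2.51 × [1 − (1+0.075)^−5] / 0.075 = 10.15517
Perpetuity value at year 5: £5.42 / 0.075 = 72.26667
PV of perpetuity: 72.26667 / (1+0.075)^5 = 50.33797
Total PV = 10.15517 + 50.33797 = 60.49314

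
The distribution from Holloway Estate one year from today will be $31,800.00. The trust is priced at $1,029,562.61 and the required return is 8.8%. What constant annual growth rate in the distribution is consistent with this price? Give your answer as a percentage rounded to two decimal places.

P = D₁/(r−g) ⇒ g = r − D₁/P = 0.088 − $31,800.00/$1,029,562.61 = 0.057113

5.71%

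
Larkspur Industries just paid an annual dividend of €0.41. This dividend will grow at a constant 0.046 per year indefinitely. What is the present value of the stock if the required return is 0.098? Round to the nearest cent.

€8.25

D₁ = D₀ × (1 + g) = €0.41 × 1.046 = €0.4289
Growing perpetuity: P = D₁ / (r − g) = €0.4289 / (0.098 − 0.046) = €8.25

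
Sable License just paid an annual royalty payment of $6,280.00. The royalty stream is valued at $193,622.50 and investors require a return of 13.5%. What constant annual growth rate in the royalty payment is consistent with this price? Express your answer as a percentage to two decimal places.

9.93%

P = D₀(1+g)/(r−g) ⇒ P(r−g) = D₀(1+g) ⇒ g(P+D₀) = P·r − D₀
g = (P·r − D₀)/(P + D₀) = ($193,622.50×0.135 − $6,280.00) / ($193,622.50 + $6,280.00) = 0.099344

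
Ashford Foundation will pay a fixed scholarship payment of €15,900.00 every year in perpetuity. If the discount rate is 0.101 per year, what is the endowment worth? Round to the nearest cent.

Level perpetuity: PV = C / r = €15,900.00 / 0.101 = €157,425.74

€157425.74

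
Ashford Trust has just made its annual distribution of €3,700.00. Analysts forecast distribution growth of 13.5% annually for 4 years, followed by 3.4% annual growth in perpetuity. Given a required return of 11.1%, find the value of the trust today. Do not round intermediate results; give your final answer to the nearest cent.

€69736.85

D_1 = 4199.50000
D_2 = 4766.43250
D_3 = 5409.90089
D_4 = 6140.23751
Terminal value at year 4: TV = D_4×(1+g_2)/(r−g_2) = 6349.00558/0.077 = 82454.61796
P_0 = D_1/(1+r)^1 + D_2/(1+r)^2 + D_3/(1+r)^3 + D_4/(1+r)^4 + TV/(1+r)^4
    = 3779.92799 + 3861.58260 + 3945.00113 + 4030.22168 + 54120.11964 = 69736.85304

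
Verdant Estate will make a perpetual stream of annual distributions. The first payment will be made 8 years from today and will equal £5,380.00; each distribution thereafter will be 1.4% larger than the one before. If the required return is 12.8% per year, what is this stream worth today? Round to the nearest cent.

Value at end of year 7: C₁ / (r − g) = £5,380.00 / (0.128 − 0.014) = £47,192.9825
Discount to today: PV = £47,192.9825 / (1 + 0.128)^7 = £47,192.9825 / 2.323612 = £20,310.18

£20310.18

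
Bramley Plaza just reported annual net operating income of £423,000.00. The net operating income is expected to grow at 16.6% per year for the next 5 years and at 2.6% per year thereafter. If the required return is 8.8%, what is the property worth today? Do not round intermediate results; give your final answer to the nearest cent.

D_1 = 493218.00000
D_2 = 575092.18800
D_3 = 670557.49121
D_4 = 781870.03475
D_5 = 911660.46052
Terminal value at year 5: TV = D_5×(1+g_2)/(r−g_2) = 935363.63249/0.062 = 15086510.20146
P_0 = D_1/(1+r)^1 + D_2/(1+r)^2 + D_3/(1+r)^3 + D_4/(1+r)^4 + D_5/(1+r)^5 + TV/(1+r)^5
    = 453325.36765 + 485824.79658 + 520654.14780 + 557980.45619 + 597982.73155 + 9895649.71880 = 12511417.21856

£12511417.22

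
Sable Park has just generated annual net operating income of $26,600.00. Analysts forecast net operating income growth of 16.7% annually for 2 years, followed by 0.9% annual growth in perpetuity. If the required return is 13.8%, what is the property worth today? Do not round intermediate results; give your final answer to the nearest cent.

D_1 = 31042.20000
D_2 = 36226.24740
Terminal value at year 2: TV = D_2×(1+g_2)/(r−g_2) = 36552.28363/0.129 = 283351.03587
P_0 = D_1/(1+r)^1 + D_2/(1+r)^2 + TV/(1+r)^2
    = 27277.85589 + 27972.98578 + 218796.45469 = 274047.29636

$274047.30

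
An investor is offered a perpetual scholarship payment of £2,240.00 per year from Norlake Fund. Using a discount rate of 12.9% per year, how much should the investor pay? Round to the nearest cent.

Level perpetuity: PV = C / r = £2,240.00 / 0.129 = £17,364.34

£17364.34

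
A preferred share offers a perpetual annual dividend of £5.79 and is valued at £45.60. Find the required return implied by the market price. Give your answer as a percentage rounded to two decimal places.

P = C/r ⇒ r = C/P = £5.79/£45.60 = 0.126974

12.70%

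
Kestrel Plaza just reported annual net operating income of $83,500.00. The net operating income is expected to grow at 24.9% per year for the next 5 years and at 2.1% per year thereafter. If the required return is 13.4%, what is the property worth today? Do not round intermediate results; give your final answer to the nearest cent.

$1785923.06

D_1 = 104291.50000
D_2 = 130260.08350
D_3 = 162694.84429
D_4 = 203205.86052
D_5 = 253804.11979
Terminal value at year 5: TV = D_5×(1+g_2)/(r−g_2) = 259134.00631/0.113 = 2293221.29474
P_0 = D_1/(1+r)^1 + D_2/(1+r)^2 + D_3/(1+r)^3 + D_4/(1+r)^4 + D_5/(1+r)^5 + TV/(1+r)^5
    = 91967.81305 + 101294.35494 + 111566.71016 + 122880.79452 + 135342.25076 + 1222871.13293 = 1785923.05636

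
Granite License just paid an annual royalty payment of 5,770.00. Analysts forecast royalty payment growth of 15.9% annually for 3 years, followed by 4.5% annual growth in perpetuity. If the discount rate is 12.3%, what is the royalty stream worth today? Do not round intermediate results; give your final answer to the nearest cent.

103422.12

D_1 = 6687.43000
D_2 = 7750.73137
D_3 = 8983.09766
Terminal value at year 3: TV = D_3×(1+g_2)/(r−g_2) = 9387.33705/0.078 = 120350.47503
P_0 = D_1/(1+r)^1 + D_2/(1+r)^2 + D_3/(1+r)^3 + TV/(1+r)^3
    = 5954.96883 + 6145.86721 + 6342.88522 + 84978.39809 = 103422.11935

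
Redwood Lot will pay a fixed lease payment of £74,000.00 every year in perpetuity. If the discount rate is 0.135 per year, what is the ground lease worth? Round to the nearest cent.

Level perpetuity: PV = C / r = £74,000.00 / 0.135 = £548,148.15

£548148.15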